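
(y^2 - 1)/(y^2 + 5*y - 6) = (y + 1)/(y + 6)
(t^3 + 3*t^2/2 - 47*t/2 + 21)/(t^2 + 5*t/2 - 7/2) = (2*t^2 + 5*t - 42)/(2*t + 7)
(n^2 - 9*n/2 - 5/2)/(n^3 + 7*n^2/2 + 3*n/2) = (n - 5)/(n*(n + 3))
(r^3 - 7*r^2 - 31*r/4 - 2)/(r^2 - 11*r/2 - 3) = (r^2 - 15*r/2 - 4)/(r - 6)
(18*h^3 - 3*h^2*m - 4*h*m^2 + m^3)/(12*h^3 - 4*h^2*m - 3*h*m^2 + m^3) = (3*h - m)/(2*h - m)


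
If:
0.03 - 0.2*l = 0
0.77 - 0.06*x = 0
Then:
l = 0.15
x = 12.83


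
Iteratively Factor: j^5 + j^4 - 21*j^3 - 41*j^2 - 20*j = (j)*(j^4 + j^3 - 21*j^2 - 41*j - 20) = j*(j + 1)*(j^3 - 21*j - 20) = j*(j - 5)*(j + 1)*(j^2 + 5*j + 4) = j*(j - 5)*(j + 1)^2*(j + 4)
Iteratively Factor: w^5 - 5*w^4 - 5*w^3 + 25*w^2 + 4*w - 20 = (w - 1)*(w^4 - 4*w^3 - 9*w^2 + 16*w + 20) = (w - 1)*(w + 2)*(w^3 - 6*w^2 + 3*w + 10) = (w - 2)*(w - 1)*(w + 2)*(w^2 - 4*w - 5) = (w - 2)*(w - 1)*(w + 1)*(w + 2)*(w - 5)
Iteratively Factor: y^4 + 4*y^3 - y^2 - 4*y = (y + 4)*(y^3 - y) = (y + 1)*(y + 4)*(y^2 - y) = (y - 1)*(y + 1)*(y + 4)*(y)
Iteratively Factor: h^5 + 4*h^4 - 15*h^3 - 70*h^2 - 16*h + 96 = (h + 4)*(h^4 - 15*h^2 - 10*h + 24) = (h + 2)*(h + 4)*(h^3 - 2*h^2 - 11*h + 12) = (h - 1)*(h + 2)*(h + 4)*(h^2 - h - 12) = (h - 1)*(h + 2)*(h + 3)*(h + 4)*(h - 4)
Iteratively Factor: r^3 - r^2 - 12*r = (r)*(r^2 - r - 12) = r*(r - 4)*(r + 3)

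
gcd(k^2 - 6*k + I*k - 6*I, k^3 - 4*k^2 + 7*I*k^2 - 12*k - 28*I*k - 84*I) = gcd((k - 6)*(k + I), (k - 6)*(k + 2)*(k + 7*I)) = k - 6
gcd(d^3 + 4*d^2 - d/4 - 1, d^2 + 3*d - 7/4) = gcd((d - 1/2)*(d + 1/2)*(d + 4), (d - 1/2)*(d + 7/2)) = d - 1/2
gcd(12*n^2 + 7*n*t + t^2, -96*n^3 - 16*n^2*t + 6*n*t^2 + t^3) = 4*n + t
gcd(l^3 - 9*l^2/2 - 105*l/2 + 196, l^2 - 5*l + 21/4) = l - 7/2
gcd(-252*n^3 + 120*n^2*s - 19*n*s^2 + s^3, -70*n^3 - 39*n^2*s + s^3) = -7*n + s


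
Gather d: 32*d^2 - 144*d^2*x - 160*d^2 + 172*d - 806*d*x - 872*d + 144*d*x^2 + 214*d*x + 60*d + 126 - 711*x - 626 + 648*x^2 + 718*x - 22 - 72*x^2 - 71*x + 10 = d^2*(-144*x - 128) + d*(144*x^2 - 592*x - 640) + 576*x^2 - 64*x - 512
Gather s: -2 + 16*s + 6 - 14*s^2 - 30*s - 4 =-14*s^2 - 14*s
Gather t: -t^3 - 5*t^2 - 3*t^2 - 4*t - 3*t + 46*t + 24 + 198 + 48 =-t^3 - 8*t^2 + 39*t + 270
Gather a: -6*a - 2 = -6*a - 2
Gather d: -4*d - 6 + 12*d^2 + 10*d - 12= 12*d^2 + 6*d - 18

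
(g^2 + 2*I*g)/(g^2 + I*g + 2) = g/(g - I)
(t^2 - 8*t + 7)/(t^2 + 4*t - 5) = (t - 7)/(t + 5)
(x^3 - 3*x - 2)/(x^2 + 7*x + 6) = (x^2 - x - 2)/(x + 6)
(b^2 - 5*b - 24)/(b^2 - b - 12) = (b - 8)/(b - 4)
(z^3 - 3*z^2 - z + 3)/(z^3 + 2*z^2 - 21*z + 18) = (z + 1)/(z + 6)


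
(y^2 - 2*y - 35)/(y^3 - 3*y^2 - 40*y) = (y - 7)/(y*(y - 8))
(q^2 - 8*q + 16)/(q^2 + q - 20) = (q - 4)/(q + 5)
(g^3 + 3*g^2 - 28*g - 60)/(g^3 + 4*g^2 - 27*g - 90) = (g + 2)/(g + 3)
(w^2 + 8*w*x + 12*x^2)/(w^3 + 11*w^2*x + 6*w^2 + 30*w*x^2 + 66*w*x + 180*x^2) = (w + 2*x)/(w^2 + 5*w*x + 6*w + 30*x)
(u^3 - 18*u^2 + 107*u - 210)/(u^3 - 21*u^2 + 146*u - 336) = (u - 5)/(u - 8)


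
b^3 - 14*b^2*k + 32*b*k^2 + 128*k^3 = (b - 8*k)^2*(b + 2*k)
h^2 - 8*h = h*(h - 8)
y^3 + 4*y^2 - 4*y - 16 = (y - 2)*(y + 2)*(y + 4)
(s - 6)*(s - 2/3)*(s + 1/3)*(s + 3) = s^4 - 10*s^3/3 - 155*s^2/9 + 20*s/3 + 4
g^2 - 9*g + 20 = (g - 5)*(g - 4)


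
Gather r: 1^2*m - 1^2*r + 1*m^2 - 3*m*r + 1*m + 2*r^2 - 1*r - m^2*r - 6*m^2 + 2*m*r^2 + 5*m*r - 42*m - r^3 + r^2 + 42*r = -5*m^2 - 40*m - r^3 + r^2*(2*m + 3) + r*(-m^2 + 2*m + 40)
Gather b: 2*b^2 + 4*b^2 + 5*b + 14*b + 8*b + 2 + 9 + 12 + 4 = 6*b^2 + 27*b + 27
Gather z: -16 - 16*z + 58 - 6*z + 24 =66 - 22*z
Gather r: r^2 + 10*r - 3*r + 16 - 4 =r^2 + 7*r + 12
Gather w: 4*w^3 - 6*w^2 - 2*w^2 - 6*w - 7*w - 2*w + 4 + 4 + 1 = 4*w^3 - 8*w^2 - 15*w + 9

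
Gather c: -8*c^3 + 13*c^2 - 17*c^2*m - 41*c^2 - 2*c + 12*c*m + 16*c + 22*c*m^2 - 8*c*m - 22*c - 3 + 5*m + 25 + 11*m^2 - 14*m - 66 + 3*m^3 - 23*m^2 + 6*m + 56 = -8*c^3 + c^2*(-17*m - 28) + c*(22*m^2 + 4*m - 8) + 3*m^3 - 12*m^2 - 3*m + 12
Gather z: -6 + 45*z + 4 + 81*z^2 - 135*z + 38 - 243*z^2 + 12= -162*z^2 - 90*z + 48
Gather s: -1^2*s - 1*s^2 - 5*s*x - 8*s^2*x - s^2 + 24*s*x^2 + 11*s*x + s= s^2*(-8*x - 2) + s*(24*x^2 + 6*x)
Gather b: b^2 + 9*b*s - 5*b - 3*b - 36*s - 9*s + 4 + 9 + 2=b^2 + b*(9*s - 8) - 45*s + 15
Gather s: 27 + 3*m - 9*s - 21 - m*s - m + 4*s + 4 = 2*m + s*(-m - 5) + 10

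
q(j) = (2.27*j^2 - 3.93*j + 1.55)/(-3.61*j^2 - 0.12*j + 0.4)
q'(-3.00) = -0.17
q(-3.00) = -1.06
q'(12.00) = -0.01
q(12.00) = -0.54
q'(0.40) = 29.54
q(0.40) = -1.51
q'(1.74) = -0.20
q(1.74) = -0.15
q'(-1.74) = -0.64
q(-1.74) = -1.48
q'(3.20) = -0.08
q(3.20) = -0.33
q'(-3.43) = -0.12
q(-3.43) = -1.00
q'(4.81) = -0.04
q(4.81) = -0.42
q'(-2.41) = -0.28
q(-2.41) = -1.19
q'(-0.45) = -132.48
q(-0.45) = -13.64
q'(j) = (4.54*j - 3.93)/(-3.61*j^2 - 0.12*j + 0.4) + (7.22*j + 0.12)*(2.27*j^2 - 3.93*j + 1.55)/(-3.61*j^2 - 0.12*j + 0.4)^2 = (-14.4597*j^2 + 13.007*j - 1.386)/(13.0321*j^4 + 0.8664*j^3 - 2.8736*j^2 - 0.096*j + 0.16)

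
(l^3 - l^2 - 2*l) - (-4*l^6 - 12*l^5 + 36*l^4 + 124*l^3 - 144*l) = 4*l^6 + 12*l^5 - 36*l^4 - 123*l^3 - l^2 + 142*l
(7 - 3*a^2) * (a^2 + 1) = -3*a^4 + 4*a^2 + 7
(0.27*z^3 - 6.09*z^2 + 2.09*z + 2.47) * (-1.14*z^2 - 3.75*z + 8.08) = -0.3078*z^5 + 5.9301*z^4 + 22.6365*z^3 - 59.8605*z^2 + 7.6247*z + 19.9576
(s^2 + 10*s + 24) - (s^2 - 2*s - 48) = 12*s + 72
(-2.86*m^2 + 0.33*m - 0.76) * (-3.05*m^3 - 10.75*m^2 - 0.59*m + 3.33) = 8.723*m^5 + 29.7385*m^4 + 0.4579*m^3 - 1.5485*m^2 + 1.5473*m - 2.5308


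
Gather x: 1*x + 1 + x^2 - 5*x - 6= x^2 - 4*x - 5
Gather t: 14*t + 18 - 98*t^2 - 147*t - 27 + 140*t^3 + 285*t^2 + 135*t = 140*t^3 + 187*t^2 + 2*t - 9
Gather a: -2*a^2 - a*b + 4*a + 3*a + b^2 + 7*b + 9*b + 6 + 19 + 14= -2*a^2 + a*(7 - b) + b^2 + 16*b + 39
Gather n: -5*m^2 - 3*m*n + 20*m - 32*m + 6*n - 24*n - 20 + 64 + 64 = -5*m^2 - 12*m + n*(-3*m - 18) + 108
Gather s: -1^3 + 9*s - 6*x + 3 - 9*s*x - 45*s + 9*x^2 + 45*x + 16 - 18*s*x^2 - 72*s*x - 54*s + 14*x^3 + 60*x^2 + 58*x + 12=s*(-18*x^2 - 81*x - 90) + 14*x^3 + 69*x^2 + 97*x + 30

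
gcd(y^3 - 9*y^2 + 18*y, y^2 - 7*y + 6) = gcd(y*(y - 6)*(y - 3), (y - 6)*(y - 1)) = y - 6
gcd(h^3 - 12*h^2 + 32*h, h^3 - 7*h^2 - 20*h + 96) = h - 8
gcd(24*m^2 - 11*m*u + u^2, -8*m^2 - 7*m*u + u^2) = -8*m + u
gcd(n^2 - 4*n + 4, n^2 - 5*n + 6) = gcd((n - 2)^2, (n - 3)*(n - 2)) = n - 2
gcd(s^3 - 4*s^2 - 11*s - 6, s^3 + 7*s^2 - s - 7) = s + 1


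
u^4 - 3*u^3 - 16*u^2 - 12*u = u*(u - 6)*(u + 1)*(u + 2)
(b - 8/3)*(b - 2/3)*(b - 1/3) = b^3 - 11*b^2/3 + 26*b/9 - 16/27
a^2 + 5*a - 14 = (a - 2)*(a + 7)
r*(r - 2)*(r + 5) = r^3 + 3*r^2 - 10*r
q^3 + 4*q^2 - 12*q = q*(q - 2)*(q + 6)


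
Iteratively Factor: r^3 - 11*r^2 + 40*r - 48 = (r - 3)*(r^2 - 8*r + 16) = (r - 4)*(r - 3)*(r - 4)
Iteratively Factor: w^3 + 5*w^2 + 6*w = (w)*(w^2 + 5*w + 6) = w*(w + 2)*(w + 3)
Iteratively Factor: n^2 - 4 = (n + 2)*(n - 2)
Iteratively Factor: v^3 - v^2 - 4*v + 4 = (v - 1)*(v^2 - 4) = (v - 2)*(v - 1)*(v + 2)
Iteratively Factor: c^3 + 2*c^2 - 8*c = (c)*(c^2 + 2*c - 8) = c*(c - 2)*(c + 4)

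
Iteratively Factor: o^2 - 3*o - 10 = (o + 2)*(o - 5)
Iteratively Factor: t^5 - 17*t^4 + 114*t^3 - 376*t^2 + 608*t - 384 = (t - 4)*(t^4 - 13*t^3 + 62*t^2 - 128*t + 96) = (t - 4)^2*(t^3 - 9*t^2 + 26*t - 24) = (t - 4)^3*(t^2 - 5*t + 6) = (t - 4)^3*(t - 2)*(t - 3)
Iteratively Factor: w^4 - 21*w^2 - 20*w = (w - 5)*(w^3 + 5*w^2 + 4*w) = w*(w - 5)*(w^2 + 5*w + 4) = w*(w - 5)*(w + 4)*(w + 1)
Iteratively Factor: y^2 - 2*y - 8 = (y - 4)*(y + 2)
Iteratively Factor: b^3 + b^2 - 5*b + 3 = (b - 1)*(b^2 + 2*b - 3) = (b - 1)^2*(b + 3)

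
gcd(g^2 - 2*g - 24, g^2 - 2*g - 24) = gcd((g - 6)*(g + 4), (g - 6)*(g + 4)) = g^2 - 2*g - 24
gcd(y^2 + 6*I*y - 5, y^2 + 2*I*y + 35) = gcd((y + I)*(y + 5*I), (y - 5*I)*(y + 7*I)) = 1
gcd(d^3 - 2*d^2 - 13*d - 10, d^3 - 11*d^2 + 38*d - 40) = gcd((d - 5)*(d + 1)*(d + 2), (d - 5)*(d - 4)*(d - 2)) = d - 5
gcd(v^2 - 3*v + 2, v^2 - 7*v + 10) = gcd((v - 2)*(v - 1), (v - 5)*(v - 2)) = v - 2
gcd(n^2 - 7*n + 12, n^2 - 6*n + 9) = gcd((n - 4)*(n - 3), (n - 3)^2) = n - 3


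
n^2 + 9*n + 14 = (n + 2)*(n + 7)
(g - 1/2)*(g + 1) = g^2 + g/2 - 1/2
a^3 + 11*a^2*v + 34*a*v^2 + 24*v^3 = (a + v)*(a + 4*v)*(a + 6*v)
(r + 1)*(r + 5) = r^2 + 6*r + 5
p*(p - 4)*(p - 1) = p^3 - 5*p^2 + 4*p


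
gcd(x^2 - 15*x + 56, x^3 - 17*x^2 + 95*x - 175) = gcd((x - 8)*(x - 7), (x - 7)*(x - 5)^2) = x - 7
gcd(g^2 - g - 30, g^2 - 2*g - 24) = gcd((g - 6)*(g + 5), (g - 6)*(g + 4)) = g - 6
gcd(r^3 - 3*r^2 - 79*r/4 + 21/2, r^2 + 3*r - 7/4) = r^2 + 3*r - 7/4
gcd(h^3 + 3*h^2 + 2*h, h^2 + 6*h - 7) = 1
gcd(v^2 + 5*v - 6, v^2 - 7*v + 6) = v - 1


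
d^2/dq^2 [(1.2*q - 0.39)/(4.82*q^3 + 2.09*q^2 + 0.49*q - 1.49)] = (167.27328*q^5 - 36.196272*q^4 - 58.045392*q^3 + 87.669954*q^2 + 3.219714*q - 0.864036)/(111.980168*q^9 + 145.667148*q^8 + 97.314354*q^7 - 65.102527*q^6 - 80.166819*q^5 - 39.134472*q^4 + 23.064841*q^3 + 12.84678*q^2 + 3.263547*q - 3.307949)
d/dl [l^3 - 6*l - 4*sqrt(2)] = 3*l^2 - 6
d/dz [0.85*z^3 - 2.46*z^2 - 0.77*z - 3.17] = 2.55*z^2 - 4.92*z - 0.77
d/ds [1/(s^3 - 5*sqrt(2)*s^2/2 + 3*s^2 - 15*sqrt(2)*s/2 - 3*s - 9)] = 2*(-6*s^2 - 12*s + 10*sqrt(2)*s + 6 + 15*sqrt(2))/(-2*s^3 - 6*s^2 + 5*sqrt(2)*s^2 + 6*s + 15*sqrt(2)*s + 18)^2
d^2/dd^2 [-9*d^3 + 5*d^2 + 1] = 10 - 54*d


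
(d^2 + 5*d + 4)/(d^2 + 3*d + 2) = (d + 4)/(d + 2)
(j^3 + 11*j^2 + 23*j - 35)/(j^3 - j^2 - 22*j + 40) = (j^2 + 6*j - 7)/(j^2 - 6*j + 8)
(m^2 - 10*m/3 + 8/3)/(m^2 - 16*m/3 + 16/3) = (m - 2)/(m - 4)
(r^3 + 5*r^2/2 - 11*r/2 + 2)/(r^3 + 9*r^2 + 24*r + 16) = (2*r^2 - 3*r + 1)/(2*(r^2 + 5*r + 4))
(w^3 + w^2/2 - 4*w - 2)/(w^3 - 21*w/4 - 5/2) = 2*(w - 2)/(2*w - 5)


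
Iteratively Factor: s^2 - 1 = (s - 1)*(s + 1)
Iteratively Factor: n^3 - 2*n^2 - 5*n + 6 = (n - 1)*(n^2 - n - 6) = (n - 3)*(n - 1)*(n + 2)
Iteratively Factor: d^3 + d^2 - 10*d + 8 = (d + 4)*(d^2 - 3*d + 2) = (d - 2)*(d + 4)*(d - 1)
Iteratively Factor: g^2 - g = (g - 1)*(g)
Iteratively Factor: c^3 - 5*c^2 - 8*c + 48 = (c - 4)*(c^2 - c - 12) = (c - 4)^2*(c + 3)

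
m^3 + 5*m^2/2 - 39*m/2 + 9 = (m - 3)*(m - 1/2)*(m + 6)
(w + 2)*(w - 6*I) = w^2 + 2*w - 6*I*w - 12*I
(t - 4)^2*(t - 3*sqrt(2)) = t^3 - 8*t^2 - 3*sqrt(2)*t^2 + 16*t + 24*sqrt(2)*t - 48*sqrt(2)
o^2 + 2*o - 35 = (o - 5)*(o + 7)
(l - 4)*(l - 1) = l^2 - 5*l + 4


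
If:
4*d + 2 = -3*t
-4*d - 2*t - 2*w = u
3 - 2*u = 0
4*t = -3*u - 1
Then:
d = 17/32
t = -11/8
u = 3/2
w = -7/16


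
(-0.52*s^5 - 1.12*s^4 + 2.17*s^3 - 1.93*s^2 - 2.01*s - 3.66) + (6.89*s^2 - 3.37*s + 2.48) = -0.52*s^5 - 1.12*s^4 + 2.17*s^3 + 4.96*s^2 - 5.38*s - 1.18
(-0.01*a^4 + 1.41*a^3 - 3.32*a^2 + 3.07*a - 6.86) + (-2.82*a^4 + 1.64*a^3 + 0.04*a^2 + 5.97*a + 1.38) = -2.83*a^4 + 3.05*a^3 - 3.28*a^2 + 9.04*a - 5.48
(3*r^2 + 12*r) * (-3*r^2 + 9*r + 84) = -9*r^4 - 9*r^3 + 360*r^2 + 1008*r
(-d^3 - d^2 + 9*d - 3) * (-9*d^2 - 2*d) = 9*d^5 + 11*d^4 - 79*d^3 + 9*d^2 + 6*d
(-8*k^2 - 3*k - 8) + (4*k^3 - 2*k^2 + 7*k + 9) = 4*k^3 - 10*k^2 + 4*k + 1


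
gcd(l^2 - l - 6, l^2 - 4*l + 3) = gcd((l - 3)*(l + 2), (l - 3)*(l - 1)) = l - 3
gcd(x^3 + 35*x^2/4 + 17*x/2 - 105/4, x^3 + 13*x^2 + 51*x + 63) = x^2 + 10*x + 21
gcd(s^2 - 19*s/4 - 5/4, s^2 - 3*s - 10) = s - 5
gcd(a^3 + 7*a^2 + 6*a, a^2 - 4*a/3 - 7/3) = a + 1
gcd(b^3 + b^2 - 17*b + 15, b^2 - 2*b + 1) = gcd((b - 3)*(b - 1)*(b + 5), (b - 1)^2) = b - 1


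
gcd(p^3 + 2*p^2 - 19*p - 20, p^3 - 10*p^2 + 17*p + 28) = p^2 - 3*p - 4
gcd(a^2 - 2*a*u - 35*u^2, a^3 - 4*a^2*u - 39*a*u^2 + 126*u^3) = -a + 7*u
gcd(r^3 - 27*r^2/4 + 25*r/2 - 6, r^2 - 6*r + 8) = r^2 - 6*r + 8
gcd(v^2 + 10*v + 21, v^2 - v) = 1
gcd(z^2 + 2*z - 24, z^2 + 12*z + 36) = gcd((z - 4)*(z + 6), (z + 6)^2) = z + 6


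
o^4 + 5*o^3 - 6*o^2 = o^2*(o - 1)*(o + 6)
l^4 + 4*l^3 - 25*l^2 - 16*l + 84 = (l - 3)*(l - 2)*(l + 2)*(l + 7)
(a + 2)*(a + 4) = a^2 + 6*a + 8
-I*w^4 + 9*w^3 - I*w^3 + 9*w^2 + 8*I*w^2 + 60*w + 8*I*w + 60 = (w - 2*I)*(w + 5*I)*(w + 6*I)*(-I*w - I)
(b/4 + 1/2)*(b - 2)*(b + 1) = b^3/4 + b^2/4 - b - 1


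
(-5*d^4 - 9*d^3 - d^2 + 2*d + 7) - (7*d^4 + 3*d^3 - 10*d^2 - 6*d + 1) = -12*d^4 - 12*d^3 + 9*d^2 + 8*d + 6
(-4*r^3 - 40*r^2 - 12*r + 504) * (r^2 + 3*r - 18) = -4*r^5 - 52*r^4 - 60*r^3 + 1188*r^2 + 1728*r - 9072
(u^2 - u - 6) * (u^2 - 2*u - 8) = u^4 - 3*u^3 - 12*u^2 + 20*u + 48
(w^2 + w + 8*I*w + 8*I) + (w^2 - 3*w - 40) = 2*w^2 - 2*w + 8*I*w - 40 + 8*I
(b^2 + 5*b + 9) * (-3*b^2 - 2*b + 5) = -3*b^4 - 17*b^3 - 32*b^2 + 7*b + 45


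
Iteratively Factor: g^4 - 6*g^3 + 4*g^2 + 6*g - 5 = (g - 5)*(g^3 - g^2 - g + 1) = (g - 5)*(g - 1)*(g^2 - 1) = (g - 5)*(g - 1)^2*(g + 1)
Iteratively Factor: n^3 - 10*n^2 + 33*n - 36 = (n - 3)*(n^2 - 7*n + 12) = (n - 4)*(n - 3)*(n - 3)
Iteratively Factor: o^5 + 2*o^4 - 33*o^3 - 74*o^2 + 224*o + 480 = (o - 3)*(o^4 + 5*o^3 - 18*o^2 - 128*o - 160) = (o - 3)*(o + 2)*(o^3 + 3*o^2 - 24*o - 80) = (o - 5)*(o - 3)*(o + 2)*(o^2 + 8*o + 16) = (o - 5)*(o - 3)*(o + 2)*(o + 4)*(o + 4)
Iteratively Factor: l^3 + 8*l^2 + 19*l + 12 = (l + 3)*(l^2 + 5*l + 4) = (l + 1)*(l + 3)*(l + 4)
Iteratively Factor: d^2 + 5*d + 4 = (d + 4)*(d + 1)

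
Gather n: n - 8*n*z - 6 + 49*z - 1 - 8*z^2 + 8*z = n*(1 - 8*z) - 8*z^2 + 57*z - 7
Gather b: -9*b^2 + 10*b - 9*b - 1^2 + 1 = -9*b^2 + b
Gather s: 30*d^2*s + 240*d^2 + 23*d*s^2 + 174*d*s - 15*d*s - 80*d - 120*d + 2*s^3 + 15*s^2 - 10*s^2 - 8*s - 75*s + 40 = 240*d^2 - 200*d + 2*s^3 + s^2*(23*d + 5) + s*(30*d^2 + 159*d - 83) + 40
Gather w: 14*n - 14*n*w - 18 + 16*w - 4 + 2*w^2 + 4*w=14*n + 2*w^2 + w*(20 - 14*n) - 22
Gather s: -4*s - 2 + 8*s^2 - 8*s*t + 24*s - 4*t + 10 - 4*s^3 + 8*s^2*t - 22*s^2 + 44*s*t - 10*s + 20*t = -4*s^3 + s^2*(8*t - 14) + s*(36*t + 10) + 16*t + 8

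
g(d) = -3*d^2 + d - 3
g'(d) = 1 - 6*d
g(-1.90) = -15.73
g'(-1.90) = 12.40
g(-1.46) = -10.85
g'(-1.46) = 9.76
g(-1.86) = -15.24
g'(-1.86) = 12.16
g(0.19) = -2.92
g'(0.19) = -0.14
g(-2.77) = -28.79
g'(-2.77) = 17.62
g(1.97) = -12.67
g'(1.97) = -10.82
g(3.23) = -31.07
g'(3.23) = -18.38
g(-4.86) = -78.72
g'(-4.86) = 30.16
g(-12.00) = -447.00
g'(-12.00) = 73.00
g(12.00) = -423.00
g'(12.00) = -71.00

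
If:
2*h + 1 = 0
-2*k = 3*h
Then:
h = -1/2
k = 3/4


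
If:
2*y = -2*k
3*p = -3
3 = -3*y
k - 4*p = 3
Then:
No Solution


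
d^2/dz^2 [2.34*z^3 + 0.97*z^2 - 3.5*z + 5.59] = 14.04*z + 1.94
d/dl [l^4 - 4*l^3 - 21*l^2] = 2*l*(2*l^2 - 6*l - 21)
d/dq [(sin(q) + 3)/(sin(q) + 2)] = -cos(q)/(sin(q) + 2)^2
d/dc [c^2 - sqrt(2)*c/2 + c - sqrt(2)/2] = 2*c - sqrt(2)/2 + 1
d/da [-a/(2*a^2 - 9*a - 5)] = (2*a^2 + 5)/(4*a^4 - 36*a^3 + 61*a^2 + 90*a + 25)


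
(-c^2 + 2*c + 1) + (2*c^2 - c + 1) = c^2 + c + 2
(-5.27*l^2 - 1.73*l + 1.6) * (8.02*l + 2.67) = -42.2654*l^3 - 27.9455*l^2 + 8.2129*l + 4.272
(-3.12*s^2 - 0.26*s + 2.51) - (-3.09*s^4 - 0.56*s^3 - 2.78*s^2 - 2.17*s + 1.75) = 3.09*s^4 + 0.56*s^3 - 0.34*s^2 + 1.91*s + 0.76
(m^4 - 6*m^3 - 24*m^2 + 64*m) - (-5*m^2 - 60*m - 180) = m^4 - 6*m^3 - 19*m^2 + 124*m + 180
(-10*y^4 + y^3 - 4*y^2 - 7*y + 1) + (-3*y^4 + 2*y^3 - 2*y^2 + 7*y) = -13*y^4 + 3*y^3 - 6*y^2 + 1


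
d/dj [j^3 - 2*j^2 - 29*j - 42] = 3*j^2 - 4*j - 29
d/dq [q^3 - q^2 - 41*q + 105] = 3*q^2 - 2*q - 41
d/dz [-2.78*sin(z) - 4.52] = -2.78*cos(z)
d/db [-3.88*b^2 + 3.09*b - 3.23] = 3.09 - 7.76*b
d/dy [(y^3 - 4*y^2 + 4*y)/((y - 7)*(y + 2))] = (y^4 - 10*y^3 - 26*y^2 + 112*y - 56)/(y^4 - 10*y^3 - 3*y^2 + 140*y + 196)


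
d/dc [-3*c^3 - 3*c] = -9*c^2 - 3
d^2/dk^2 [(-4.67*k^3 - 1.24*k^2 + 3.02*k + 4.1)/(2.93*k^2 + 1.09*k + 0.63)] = (-5.6843418860808e-14*k^5 + 5.6843418860808e-14*k^4 + 65.917024*k^3 + 205.680702*k^2 + 33.996174*k - 10.52594)/(25.153757*k^6 + 28.072623*k^5 + 26.66886*k^4 + 13.367215*k^3 + 5.73426*k^2 + 1.297863*k + 0.250047)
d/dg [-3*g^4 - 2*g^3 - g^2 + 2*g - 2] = -12*g^3 - 6*g^2 - 2*g + 2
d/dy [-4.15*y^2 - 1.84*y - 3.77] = -8.3*y - 1.84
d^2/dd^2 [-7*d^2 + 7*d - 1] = -14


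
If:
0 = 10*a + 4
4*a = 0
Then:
No Solution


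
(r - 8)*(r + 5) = r^2 - 3*r - 40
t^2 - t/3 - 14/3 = (t - 7/3)*(t + 2)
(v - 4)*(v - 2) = v^2 - 6*v + 8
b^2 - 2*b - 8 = (b - 4)*(b + 2)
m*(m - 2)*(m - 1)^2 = m^4 - 4*m^3 + 5*m^2 - 2*m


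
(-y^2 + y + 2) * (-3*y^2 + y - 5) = 3*y^4 - 4*y^3 - 3*y - 10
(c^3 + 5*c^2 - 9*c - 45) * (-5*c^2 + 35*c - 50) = -5*c^5 + 10*c^4 + 170*c^3 - 340*c^2 - 1125*c + 2250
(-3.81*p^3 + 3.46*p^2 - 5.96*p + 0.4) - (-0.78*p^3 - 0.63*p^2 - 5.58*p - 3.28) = -3.03*p^3 + 4.09*p^2 - 0.38*p + 3.68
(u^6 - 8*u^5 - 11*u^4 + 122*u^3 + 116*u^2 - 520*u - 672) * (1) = u^6 - 8*u^5 - 11*u^4 + 122*u^3 + 116*u^2 - 520*u - 672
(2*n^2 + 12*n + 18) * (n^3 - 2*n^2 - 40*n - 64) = 2*n^5 + 8*n^4 - 86*n^3 - 644*n^2 - 1488*n - 1152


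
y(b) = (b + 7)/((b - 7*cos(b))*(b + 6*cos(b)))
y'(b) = (b + 7)*(6*sin(b) - 1)/((b - 7*cos(b))*(b + 6*cos(b))^2) + (b + 7)*(-7*sin(b) - 1)/((b - 7*cos(b))^2*(b + 6*cos(b))) + 1/((b - 7*cos(b))*(b + 6*cos(b))) = (-b^2*sin(b) - b^2 - 7*b*sin(b) - 42*b*sin(2*b) - 14*b - 294*sin(2*b) + 7*cos(b) - 21*cos(2*b) - 21)/((b - 7*cos(b))^2*(b + 6*cos(b))^2)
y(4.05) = 3.67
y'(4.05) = -56.17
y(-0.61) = -0.23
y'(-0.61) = 0.31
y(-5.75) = 0.18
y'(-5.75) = -0.42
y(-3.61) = -0.14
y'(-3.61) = 0.21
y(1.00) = -0.68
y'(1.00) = -2.41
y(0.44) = -0.22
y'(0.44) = -0.23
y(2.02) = -3.04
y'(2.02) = 26.97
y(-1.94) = -2.10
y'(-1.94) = -23.63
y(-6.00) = 0.33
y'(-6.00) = -0.53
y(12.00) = 0.18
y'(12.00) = 0.05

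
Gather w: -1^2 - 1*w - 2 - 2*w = -3*w - 3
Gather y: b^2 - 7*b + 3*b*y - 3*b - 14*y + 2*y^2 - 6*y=b^2 - 10*b + 2*y^2 + y*(3*b - 20)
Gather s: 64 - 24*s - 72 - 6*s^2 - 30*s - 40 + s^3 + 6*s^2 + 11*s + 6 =s^3 - 43*s - 42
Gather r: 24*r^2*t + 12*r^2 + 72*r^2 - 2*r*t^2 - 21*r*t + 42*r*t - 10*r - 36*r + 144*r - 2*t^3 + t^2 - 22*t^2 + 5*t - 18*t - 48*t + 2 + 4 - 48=r^2*(24*t + 84) + r*(-2*t^2 + 21*t + 98) - 2*t^3 - 21*t^2 - 61*t - 42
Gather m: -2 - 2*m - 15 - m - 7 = -3*m - 24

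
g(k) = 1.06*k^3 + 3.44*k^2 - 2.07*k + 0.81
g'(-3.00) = 5.91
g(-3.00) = 9.36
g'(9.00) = 317.43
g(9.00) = 1033.56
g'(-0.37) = -4.18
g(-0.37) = 1.99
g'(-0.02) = -2.21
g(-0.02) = 0.85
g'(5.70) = 140.46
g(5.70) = 297.08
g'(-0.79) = -5.52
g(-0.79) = 4.07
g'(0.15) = -0.97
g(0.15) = 0.58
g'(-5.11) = 45.81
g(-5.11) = -40.23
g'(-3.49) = 12.65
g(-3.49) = 4.87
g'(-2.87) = 4.38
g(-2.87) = 10.03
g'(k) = 3.18*k^2 + 6.88*k - 2.07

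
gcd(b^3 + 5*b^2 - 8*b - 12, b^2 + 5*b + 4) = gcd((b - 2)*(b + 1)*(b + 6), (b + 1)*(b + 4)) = b + 1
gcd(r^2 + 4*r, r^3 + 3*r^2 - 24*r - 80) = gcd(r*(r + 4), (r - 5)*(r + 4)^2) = r + 4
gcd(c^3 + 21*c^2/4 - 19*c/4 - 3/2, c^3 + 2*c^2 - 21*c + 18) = c^2 + 5*c - 6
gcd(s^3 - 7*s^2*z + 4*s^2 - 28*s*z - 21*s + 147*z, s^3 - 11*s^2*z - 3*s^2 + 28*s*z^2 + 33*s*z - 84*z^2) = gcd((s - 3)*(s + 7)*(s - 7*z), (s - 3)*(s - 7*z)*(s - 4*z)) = -s^2 + 7*s*z + 3*s - 21*z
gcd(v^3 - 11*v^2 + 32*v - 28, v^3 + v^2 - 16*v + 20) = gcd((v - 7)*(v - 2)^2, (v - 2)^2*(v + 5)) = v^2 - 4*v + 4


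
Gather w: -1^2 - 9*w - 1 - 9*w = -18*w - 2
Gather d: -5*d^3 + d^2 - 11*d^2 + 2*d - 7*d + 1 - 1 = -5*d^3 - 10*d^2 - 5*d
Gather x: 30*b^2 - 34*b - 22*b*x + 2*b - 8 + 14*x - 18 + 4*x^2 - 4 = 30*b^2 - 32*b + 4*x^2 + x*(14 - 22*b) - 30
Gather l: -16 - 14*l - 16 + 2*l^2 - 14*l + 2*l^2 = 4*l^2 - 28*l - 32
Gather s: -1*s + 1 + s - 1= 0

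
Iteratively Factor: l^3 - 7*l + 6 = (l + 3)*(l^2 - 3*l + 2) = (l - 1)*(l + 3)*(l - 2)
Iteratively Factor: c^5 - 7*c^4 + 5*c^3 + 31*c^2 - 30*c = (c - 3)*(c^4 - 4*c^3 - 7*c^2 + 10*c) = c*(c - 3)*(c^3 - 4*c^2 - 7*c + 10) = c*(c - 3)*(c - 1)*(c^2 - 3*c - 10) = c*(c - 5)*(c - 3)*(c - 1)*(c + 2)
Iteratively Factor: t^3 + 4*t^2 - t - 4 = (t - 1)*(t^2 + 5*t + 4) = (t - 1)*(t + 1)*(t + 4)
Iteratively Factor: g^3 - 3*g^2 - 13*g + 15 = (g - 5)*(g^2 + 2*g - 3) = (g - 5)*(g - 1)*(g + 3)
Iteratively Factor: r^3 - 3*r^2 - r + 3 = (r - 3)*(r^2 - 1) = (r - 3)*(r + 1)*(r - 1)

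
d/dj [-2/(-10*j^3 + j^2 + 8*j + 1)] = 4*(-15*j^2 + j + 4)/(-10*j^3 + j^2 + 8*j + 1)^2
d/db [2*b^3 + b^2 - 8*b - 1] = 6*b^2 + 2*b - 8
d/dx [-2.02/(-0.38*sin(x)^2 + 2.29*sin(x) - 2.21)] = (4.6258 - 1.5352*sin(x))*cos(x)/(0.38*sin(x)^2 - 2.29*sin(x) + 2.21)^2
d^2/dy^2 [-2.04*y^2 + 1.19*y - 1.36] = -4.08000000000000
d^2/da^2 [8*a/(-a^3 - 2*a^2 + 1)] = 16*a*(-a^2*(3*a + 4)^2 + 6*(a + 1)*(a^3 + 2*a^2 - 1))/(a^3 + 2*a^2 - 1)^3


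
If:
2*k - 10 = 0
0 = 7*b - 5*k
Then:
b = 25/7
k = 5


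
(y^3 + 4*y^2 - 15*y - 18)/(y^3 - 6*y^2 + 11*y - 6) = (y^2 + 7*y + 6)/(y^2 - 3*y + 2)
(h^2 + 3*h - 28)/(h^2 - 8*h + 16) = (h + 7)/(h - 4)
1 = 1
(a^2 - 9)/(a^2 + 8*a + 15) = (a - 3)/(a + 5)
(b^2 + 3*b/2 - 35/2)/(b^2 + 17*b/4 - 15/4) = 2*(2*b - 7)/(4*b - 3)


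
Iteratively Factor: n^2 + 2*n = (n + 2)*(n)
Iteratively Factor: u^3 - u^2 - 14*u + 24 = (u - 2)*(u^2 + u - 12) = (u - 2)*(u + 4)*(u - 3)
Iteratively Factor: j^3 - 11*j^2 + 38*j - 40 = (j - 4)*(j^2 - 7*j + 10) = (j - 4)*(j - 2)*(j - 5)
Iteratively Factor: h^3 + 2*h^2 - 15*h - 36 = (h + 3)*(h^2 - h - 12) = (h - 4)*(h + 3)*(h + 3)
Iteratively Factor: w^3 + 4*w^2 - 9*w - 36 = (w - 3)*(w^2 + 7*w + 12) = (w - 3)*(w + 3)*(w + 4)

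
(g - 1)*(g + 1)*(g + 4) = g^3 + 4*g^2 - g - 4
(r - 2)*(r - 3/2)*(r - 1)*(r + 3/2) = r^4 - 3*r^3 - r^2/4 + 27*r/4 - 9/2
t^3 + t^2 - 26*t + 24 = (t - 4)*(t - 1)*(t + 6)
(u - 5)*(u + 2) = u^2 - 3*u - 10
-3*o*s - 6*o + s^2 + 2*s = (-3*o + s)*(s + 2)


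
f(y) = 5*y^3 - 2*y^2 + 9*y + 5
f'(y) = 15*y^2 - 4*y + 9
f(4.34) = 415.12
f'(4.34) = 274.17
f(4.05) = 340.80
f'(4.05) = 238.84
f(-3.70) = -308.94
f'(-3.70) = 229.15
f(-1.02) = -11.57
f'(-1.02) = 28.69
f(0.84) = 14.11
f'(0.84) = 16.22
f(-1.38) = -24.37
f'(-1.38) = 43.09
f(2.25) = 72.08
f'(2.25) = 75.94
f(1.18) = 21.05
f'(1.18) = 25.17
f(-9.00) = -3883.00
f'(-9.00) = 1260.00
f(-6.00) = -1201.00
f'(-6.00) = 573.00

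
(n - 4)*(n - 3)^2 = n^3 - 10*n^2 + 33*n - 36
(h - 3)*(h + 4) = h^2 + h - 12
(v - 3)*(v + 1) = v^2 - 2*v - 3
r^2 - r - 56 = (r - 8)*(r + 7)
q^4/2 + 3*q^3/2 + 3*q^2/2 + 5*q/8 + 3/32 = (q/2 + 1/4)*(q + 1/2)^2*(q + 3/2)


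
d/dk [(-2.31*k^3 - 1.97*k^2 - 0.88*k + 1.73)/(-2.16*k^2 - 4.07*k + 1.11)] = (4.9896*k^4 + 18.8034*k^3 - 1.5752*k^2 + 3.1002*k + 6.0643)/(4.6656*k^4 + 17.5824*k^3 + 11.7697*k^2 - 9.0354*k + 1.2321)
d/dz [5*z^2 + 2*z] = 10*z + 2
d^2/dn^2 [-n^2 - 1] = -2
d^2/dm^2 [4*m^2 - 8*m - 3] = 8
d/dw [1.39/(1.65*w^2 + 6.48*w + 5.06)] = (-4.587*w - 9.0072)/(1.65*w^2 + 6.48*w + 5.06)^2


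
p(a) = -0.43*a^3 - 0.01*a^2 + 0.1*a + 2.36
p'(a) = -1.29*a^2 - 0.02*a + 0.1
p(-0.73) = 2.45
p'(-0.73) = -0.57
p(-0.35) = 2.34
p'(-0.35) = -0.05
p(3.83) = -21.56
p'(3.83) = -18.90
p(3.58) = -17.14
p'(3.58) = -16.50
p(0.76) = 2.24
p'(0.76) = -0.66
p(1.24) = 1.65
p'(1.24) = -1.91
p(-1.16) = 2.90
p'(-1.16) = -1.61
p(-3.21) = 16.16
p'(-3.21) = -13.13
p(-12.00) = 742.76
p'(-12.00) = -185.42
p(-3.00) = 13.58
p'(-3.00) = -11.45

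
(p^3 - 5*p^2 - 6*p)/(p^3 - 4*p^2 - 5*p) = (p - 6)/(p - 5)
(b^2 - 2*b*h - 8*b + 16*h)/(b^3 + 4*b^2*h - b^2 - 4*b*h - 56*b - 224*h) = (b - 2*h)/(b^2 + 4*b*h + 7*b + 28*h)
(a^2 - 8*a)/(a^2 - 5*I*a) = (a - 8)/(a - 5*I)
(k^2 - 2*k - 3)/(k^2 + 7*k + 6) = (k - 3)/(k + 6)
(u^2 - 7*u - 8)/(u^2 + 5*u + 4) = (u - 8)/(u + 4)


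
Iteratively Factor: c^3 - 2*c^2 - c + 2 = (c + 1)*(c^2 - 3*c + 2) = (c - 2)*(c + 1)*(c - 1)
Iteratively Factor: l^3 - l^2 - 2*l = (l + 1)*(l^2 - 2*l) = l*(l + 1)*(l - 2)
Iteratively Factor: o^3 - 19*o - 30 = (o + 2)*(o^2 - 2*o - 15) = (o - 5)*(o + 2)*(o + 3)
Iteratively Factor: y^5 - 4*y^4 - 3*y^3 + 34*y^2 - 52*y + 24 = (y - 2)*(y^4 - 2*y^3 - 7*y^2 + 20*y - 12) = (y - 2)^2*(y^3 - 7*y + 6) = (y - 2)^3*(y^2 + 2*y - 3) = (y - 2)^3*(y - 1)*(y + 3)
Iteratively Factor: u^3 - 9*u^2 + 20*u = (u)*(u^2 - 9*u + 20) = u*(u - 5)*(u - 4)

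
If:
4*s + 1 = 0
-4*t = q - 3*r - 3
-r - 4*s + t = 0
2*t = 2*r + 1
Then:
No Solution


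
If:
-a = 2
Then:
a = -2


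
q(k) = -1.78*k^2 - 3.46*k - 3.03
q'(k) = -3.56*k - 3.46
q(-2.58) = -5.95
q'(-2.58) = 5.72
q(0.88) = -7.45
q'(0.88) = -6.59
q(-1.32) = -1.56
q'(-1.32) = 1.24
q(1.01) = -8.34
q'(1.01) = -7.06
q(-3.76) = -15.19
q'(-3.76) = 9.93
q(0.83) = -7.13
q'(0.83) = -6.41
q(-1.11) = -1.38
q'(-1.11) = 0.49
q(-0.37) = -1.99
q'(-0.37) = -2.14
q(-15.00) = -351.63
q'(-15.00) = 49.94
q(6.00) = -87.87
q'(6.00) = -24.82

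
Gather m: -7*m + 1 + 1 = 2 - 7*m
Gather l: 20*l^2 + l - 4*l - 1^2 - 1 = 20*l^2 - 3*l - 2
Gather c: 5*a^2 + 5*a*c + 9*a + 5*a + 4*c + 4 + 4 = 5*a^2 + 14*a + c*(5*a + 4) + 8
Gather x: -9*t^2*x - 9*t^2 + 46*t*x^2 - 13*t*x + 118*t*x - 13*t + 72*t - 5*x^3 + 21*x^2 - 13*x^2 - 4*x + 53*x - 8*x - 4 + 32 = -9*t^2 + 59*t - 5*x^3 + x^2*(46*t + 8) + x*(-9*t^2 + 105*t + 41) + 28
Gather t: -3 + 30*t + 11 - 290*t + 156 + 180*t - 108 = 56 - 80*t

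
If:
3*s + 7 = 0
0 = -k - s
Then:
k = 7/3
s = -7/3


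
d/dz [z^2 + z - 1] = 2*z + 1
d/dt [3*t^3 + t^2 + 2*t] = 9*t^2 + 2*t + 2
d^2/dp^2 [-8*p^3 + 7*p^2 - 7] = 14 - 48*p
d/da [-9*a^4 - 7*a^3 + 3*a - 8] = -36*a^3 - 21*a^2 + 3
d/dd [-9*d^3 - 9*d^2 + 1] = 9*d*(-3*d - 2)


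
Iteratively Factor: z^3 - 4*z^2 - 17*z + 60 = (z - 3)*(z^2 - z - 20) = (z - 5)*(z - 3)*(z + 4)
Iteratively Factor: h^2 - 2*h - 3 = (h - 3)*(h + 1)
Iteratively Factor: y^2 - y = (y)*(y - 1)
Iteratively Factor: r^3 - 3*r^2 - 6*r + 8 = (r + 2)*(r^2 - 5*r + 4) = (r - 4)*(r + 2)*(r - 1)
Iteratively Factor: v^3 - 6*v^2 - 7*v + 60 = (v - 5)*(v^2 - v - 12) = (v - 5)*(v - 4)*(v + 3)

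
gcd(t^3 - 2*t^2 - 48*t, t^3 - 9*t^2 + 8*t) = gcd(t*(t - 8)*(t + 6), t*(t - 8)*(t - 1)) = t^2 - 8*t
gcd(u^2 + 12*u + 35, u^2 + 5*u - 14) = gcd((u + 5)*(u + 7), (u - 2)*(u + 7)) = u + 7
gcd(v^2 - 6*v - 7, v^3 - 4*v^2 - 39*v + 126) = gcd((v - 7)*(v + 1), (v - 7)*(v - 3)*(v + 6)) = v - 7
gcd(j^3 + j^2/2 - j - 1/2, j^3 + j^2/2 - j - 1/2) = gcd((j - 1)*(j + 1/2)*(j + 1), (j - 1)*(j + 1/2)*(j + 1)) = j^3 + j^2/2 - j - 1/2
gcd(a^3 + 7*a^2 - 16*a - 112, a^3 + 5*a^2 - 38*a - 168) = a^2 + 11*a + 28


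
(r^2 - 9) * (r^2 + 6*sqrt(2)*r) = r^4 + 6*sqrt(2)*r^3 - 9*r^2 - 54*sqrt(2)*r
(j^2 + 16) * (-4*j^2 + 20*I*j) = -4*j^4 + 20*I*j^3 - 64*j^2 + 320*I*j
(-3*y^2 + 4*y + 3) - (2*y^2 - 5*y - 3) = -5*y^2 + 9*y + 6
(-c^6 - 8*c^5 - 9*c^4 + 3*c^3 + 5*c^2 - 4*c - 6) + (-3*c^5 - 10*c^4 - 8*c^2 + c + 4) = -c^6 - 11*c^5 - 19*c^4 + 3*c^3 - 3*c^2 - 3*c - 2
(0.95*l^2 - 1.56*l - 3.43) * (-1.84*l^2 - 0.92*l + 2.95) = -1.748*l^4 + 1.9964*l^3 + 10.5489*l^2 - 1.4464*l - 10.1185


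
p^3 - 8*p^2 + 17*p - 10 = (p - 5)*(p - 2)*(p - 1)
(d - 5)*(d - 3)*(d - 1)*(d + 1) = d^4 - 8*d^3 + 14*d^2 + 8*d - 15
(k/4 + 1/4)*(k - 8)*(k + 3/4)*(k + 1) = k^4/4 - 21*k^3/16 - 39*k^2/8 - 77*k/16 - 3/2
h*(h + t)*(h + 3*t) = h^3 + 4*h^2*t + 3*h*t^2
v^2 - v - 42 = (v - 7)*(v + 6)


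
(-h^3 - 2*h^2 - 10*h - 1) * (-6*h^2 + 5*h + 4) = 6*h^5 + 7*h^4 + 46*h^3 - 52*h^2 - 45*h - 4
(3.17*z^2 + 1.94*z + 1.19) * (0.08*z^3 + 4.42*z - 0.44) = 0.2536*z^5 + 0.1552*z^4 + 14.1066*z^3 + 7.18*z^2 + 4.4062*z - 0.5236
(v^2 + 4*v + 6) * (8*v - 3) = 8*v^3 + 29*v^2 + 36*v - 18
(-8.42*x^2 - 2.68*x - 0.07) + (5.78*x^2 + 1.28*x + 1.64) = -2.64*x^2 - 1.4*x + 1.57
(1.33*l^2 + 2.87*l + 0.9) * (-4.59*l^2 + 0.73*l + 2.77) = -6.1047*l^4 - 12.2024*l^3 + 1.6482*l^2 + 8.6069*l + 2.493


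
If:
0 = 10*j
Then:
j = 0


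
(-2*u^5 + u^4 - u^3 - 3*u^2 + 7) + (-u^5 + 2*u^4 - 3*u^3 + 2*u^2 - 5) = -3*u^5 + 3*u^4 - 4*u^3 - u^2 + 2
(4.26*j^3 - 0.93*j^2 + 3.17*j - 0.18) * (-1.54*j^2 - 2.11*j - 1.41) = -6.5604*j^5 - 7.5564*j^4 - 8.9261*j^3 - 5.1002*j^2 - 4.0899*j + 0.2538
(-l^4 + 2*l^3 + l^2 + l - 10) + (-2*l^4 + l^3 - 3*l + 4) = -3*l^4 + 3*l^3 + l^2 - 2*l - 6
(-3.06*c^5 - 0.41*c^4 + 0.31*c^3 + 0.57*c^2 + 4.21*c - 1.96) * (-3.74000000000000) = 11.4444*c^5 + 1.5334*c^4 - 1.1594*c^3 - 2.1318*c^2 - 15.7454*c + 7.3304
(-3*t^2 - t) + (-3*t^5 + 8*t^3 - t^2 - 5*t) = -3*t^5 + 8*t^3 - 4*t^2 - 6*t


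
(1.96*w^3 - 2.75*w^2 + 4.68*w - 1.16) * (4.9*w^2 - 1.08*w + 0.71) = 9.604*w^5 - 15.5918*w^4 + 27.2936*w^3 - 12.6909*w^2 + 4.5756*w - 0.8236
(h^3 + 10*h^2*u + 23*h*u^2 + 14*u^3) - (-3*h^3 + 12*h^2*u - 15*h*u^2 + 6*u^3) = 4*h^3 - 2*h^2*u + 38*h*u^2 + 8*u^3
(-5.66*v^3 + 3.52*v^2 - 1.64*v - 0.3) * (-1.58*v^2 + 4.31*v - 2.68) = 8.9428*v^5 - 29.9562*v^4 + 32.9312*v^3 - 16.028*v^2 + 3.1022*v + 0.804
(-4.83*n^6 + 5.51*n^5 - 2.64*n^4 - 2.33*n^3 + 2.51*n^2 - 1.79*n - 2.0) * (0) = 0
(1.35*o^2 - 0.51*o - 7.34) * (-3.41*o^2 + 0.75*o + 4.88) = -4.6035*o^4 + 2.7516*o^3 + 31.2349*o^2 - 7.9938*o - 35.8192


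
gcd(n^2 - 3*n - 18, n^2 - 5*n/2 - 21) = n - 6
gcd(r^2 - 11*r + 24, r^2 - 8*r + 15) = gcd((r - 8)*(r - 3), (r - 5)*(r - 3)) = r - 3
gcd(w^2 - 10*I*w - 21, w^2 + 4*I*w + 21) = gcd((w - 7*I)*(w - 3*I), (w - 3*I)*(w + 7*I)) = w - 3*I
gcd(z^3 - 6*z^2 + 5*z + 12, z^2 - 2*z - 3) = z^2 - 2*z - 3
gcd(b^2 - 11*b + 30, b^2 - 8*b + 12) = b - 6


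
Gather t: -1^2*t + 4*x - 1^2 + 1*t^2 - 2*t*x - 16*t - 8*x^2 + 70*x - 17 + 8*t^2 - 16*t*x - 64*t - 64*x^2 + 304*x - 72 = 9*t^2 + t*(-18*x - 81) - 72*x^2 + 378*x - 90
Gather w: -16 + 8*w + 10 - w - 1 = 7*w - 7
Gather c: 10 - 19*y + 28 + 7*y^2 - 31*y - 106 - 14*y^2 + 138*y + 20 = -7*y^2 + 88*y - 48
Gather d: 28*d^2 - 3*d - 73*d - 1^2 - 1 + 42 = 28*d^2 - 76*d + 40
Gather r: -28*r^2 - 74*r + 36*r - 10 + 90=-28*r^2 - 38*r + 80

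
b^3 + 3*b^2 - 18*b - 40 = (b - 4)*(b + 2)*(b + 5)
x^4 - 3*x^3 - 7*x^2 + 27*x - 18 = (x - 3)*(x - 2)*(x - 1)*(x + 3)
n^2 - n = n*(n - 1)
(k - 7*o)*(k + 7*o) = k^2 - 49*o^2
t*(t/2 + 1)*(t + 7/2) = t^3/2 + 11*t^2/4 + 7*t/2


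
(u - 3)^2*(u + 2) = u^3 - 4*u^2 - 3*u + 18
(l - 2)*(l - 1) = l^2 - 3*l + 2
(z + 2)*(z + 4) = z^2 + 6*z + 8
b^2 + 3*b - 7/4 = (b - 1/2)*(b + 7/2)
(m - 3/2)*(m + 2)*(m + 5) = m^3 + 11*m^2/2 - m/2 - 15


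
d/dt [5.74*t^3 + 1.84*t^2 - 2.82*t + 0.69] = 17.22*t^2 + 3.68*t - 2.82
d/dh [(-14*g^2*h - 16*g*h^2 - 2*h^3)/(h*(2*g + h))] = 2*(-9*g^2 - 4*g*h - h^2)/(4*g^2 + 4*g*h + h^2)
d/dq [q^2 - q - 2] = 2*q - 1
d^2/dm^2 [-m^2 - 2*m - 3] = -2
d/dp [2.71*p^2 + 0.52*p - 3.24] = 5.42*p + 0.52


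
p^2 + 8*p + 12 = (p + 2)*(p + 6)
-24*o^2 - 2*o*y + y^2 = (-6*o + y)*(4*o + y)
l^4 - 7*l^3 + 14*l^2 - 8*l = l*(l - 4)*(l - 2)*(l - 1)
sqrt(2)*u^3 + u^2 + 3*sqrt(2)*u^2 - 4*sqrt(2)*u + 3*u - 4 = (u - 1)*(u + 4)*(sqrt(2)*u + 1)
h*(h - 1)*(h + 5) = h^3 + 4*h^2 - 5*h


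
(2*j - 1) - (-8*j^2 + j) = 8*j^2 + j - 1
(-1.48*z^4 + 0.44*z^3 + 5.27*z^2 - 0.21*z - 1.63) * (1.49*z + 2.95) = -2.2052*z^5 - 3.7104*z^4 + 9.1503*z^3 + 15.2336*z^2 - 3.0482*z - 4.8085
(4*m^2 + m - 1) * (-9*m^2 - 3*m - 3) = -36*m^4 - 21*m^3 - 6*m^2 + 3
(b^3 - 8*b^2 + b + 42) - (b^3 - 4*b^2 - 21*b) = -4*b^2 + 22*b + 42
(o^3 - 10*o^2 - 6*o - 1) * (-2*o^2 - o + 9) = -2*o^5 + 19*o^4 + 31*o^3 - 82*o^2 - 53*o - 9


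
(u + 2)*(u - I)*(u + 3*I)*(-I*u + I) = -I*u^4 + 2*u^3 - I*u^3 + 2*u^2 - I*u^2 - 4*u - 3*I*u + 6*I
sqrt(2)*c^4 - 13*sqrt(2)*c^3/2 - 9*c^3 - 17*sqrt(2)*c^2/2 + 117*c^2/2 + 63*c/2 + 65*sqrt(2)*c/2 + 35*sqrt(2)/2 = (c - 7)*(c - 5*sqrt(2))*(c + sqrt(2)/2)*(sqrt(2)*c + sqrt(2)/2)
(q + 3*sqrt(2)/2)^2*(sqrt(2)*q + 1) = sqrt(2)*q^3 + 7*q^2 + 15*sqrt(2)*q/2 + 9/2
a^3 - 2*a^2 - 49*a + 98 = (a - 7)*(a - 2)*(a + 7)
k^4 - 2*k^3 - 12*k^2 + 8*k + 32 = (k - 4)*(k - 2)*(k + 2)^2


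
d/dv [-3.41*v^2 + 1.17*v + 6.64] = 1.17 - 6.82*v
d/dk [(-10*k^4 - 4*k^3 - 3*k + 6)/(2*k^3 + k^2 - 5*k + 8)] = (-20*k^6 - 20*k^5 + 146*k^4 - 268*k^3 - 129*k^2 - 12*k + 6)/(4*k^6 + 4*k^5 - 19*k^4 + 22*k^3 + 41*k^2 - 80*k + 64)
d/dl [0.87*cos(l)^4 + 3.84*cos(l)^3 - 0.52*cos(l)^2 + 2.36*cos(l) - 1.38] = -5.24*sin(l) - 0.35*sin(2*l) - 2.88*sin(3*l) - 0.435*sin(4*l)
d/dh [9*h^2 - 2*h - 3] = 18*h - 2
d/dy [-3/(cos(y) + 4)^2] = -6*sin(y)/(cos(y) + 4)^3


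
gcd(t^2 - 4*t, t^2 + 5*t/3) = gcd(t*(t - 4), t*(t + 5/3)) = t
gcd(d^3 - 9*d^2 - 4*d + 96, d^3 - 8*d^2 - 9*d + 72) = d^2 - 5*d - 24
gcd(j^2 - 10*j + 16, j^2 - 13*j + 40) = j - 8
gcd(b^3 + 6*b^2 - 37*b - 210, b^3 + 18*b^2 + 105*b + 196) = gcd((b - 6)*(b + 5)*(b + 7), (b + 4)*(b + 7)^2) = b + 7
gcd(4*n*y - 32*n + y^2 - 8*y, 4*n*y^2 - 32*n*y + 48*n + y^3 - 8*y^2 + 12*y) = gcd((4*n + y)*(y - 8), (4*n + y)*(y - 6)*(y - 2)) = 4*n + y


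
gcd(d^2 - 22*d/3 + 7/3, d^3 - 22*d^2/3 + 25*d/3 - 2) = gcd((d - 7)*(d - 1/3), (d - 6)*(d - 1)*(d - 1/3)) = d - 1/3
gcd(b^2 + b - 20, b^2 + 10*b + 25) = b + 5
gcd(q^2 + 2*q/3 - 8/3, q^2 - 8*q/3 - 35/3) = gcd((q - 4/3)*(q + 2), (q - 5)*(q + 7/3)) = 1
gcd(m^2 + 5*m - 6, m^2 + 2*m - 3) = m - 1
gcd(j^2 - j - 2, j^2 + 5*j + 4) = j + 1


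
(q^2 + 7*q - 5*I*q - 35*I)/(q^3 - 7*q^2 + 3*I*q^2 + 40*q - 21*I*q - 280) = (q + 7)/(q^2 + q*(-7 + 8*I) - 56*I)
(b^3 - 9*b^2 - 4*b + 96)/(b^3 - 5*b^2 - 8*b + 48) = (b - 8)/(b - 4)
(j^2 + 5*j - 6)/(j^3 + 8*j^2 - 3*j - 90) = (j - 1)/(j^2 + 2*j - 15)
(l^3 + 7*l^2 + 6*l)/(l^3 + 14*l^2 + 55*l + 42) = l/(l + 7)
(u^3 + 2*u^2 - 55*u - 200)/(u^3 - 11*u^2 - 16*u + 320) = (u + 5)/(u - 8)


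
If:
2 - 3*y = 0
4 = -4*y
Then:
No Solution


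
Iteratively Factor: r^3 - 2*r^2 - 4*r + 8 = (r - 2)*(r^2 - 4) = (r - 2)^2*(r + 2)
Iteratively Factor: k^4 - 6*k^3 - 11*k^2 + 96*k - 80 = (k - 4)*(k^3 - 2*k^2 - 19*k + 20) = (k - 5)*(k - 4)*(k^2 + 3*k - 4) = (k - 5)*(k - 4)*(k + 4)*(k - 1)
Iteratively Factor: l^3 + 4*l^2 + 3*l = (l + 3)*(l^2 + l) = l*(l + 3)*(l + 1)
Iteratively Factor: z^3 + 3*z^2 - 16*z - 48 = (z - 4)*(z^2 + 7*z + 12) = (z - 4)*(z + 3)*(z + 4)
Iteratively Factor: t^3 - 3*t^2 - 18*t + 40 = (t + 4)*(t^2 - 7*t + 10) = (t - 5)*(t + 4)*(t - 2)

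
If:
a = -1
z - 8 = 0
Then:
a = -1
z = 8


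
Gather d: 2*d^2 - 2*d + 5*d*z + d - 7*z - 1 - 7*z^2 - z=2*d^2 + d*(5*z - 1) - 7*z^2 - 8*z - 1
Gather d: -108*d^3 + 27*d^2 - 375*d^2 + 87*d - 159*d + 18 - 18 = -108*d^3 - 348*d^2 - 72*d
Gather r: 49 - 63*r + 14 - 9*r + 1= 64 - 72*r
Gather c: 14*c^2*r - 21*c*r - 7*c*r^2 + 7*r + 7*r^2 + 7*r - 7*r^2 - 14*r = 14*c^2*r + c*(-7*r^2 - 21*r)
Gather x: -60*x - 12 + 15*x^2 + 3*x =15*x^2 - 57*x - 12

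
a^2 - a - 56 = (a - 8)*(a + 7)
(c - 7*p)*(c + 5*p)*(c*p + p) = c^3*p - 2*c^2*p^2 + c^2*p - 35*c*p^3 - 2*c*p^2 - 35*p^3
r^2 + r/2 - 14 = (r - 7/2)*(r + 4)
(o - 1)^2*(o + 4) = o^3 + 2*o^2 - 7*o + 4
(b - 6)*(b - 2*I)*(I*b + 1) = I*b^3 + 3*b^2 - 6*I*b^2 - 18*b - 2*I*b + 12*I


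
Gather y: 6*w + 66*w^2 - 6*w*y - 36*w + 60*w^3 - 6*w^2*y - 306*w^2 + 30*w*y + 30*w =60*w^3 - 240*w^2 + y*(-6*w^2 + 24*w)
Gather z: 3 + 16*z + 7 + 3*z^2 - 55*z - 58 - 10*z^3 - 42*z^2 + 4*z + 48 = -10*z^3 - 39*z^2 - 35*z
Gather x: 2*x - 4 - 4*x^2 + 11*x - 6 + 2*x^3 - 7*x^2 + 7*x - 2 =2*x^3 - 11*x^2 + 20*x - 12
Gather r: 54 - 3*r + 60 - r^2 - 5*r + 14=-r^2 - 8*r + 128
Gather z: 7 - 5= 2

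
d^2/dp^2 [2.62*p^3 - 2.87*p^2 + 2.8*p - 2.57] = 15.72*p - 5.74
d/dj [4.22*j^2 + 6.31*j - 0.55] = 8.44*j + 6.31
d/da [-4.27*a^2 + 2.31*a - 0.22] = 2.31 - 8.54*a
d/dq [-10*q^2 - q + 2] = -20*q - 1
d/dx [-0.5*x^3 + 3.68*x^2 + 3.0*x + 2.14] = -1.5*x^2 + 7.36*x + 3.0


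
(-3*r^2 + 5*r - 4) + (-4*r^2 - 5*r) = -7*r^2 - 4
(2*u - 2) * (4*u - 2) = 8*u^2 - 12*u + 4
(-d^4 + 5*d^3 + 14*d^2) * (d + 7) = -d^5 - 2*d^4 + 49*d^3 + 98*d^2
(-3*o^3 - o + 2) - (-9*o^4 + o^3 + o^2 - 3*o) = 9*o^4 - 4*o^3 - o^2 + 2*o + 2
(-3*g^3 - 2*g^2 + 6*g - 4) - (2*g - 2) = -3*g^3 - 2*g^2 + 4*g - 2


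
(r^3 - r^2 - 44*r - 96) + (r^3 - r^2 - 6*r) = 2*r^3 - 2*r^2 - 50*r - 96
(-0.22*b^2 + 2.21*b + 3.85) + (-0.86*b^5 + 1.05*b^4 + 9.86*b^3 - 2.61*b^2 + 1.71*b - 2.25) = -0.86*b^5 + 1.05*b^4 + 9.86*b^3 - 2.83*b^2 + 3.92*b + 1.6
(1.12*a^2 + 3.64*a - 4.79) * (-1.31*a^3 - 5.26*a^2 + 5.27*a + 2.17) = -1.4672*a^5 - 10.6596*a^4 - 6.9691*a^3 + 46.8086*a^2 - 17.3445*a - 10.3943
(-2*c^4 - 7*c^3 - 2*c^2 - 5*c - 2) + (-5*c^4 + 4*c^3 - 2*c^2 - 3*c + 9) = -7*c^4 - 3*c^3 - 4*c^2 - 8*c + 7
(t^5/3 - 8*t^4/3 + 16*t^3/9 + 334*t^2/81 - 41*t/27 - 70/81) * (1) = t^5/3 - 8*t^4/3 + 16*t^3/9 + 334*t^2/81 - 41*t/27 - 70/81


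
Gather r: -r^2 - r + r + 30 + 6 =36 - r^2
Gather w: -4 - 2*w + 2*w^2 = 2*w^2 - 2*w - 4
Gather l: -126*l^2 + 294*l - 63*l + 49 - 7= -126*l^2 + 231*l + 42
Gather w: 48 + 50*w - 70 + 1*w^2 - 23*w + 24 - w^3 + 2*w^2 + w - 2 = -w^3 + 3*w^2 + 28*w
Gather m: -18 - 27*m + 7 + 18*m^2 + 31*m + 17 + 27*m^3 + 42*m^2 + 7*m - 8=27*m^3 + 60*m^2 + 11*m - 2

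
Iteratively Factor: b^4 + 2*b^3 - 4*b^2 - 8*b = (b)*(b^3 + 2*b^2 - 4*b - 8) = b*(b + 2)*(b^2 - 4) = b*(b - 2)*(b + 2)*(b + 2)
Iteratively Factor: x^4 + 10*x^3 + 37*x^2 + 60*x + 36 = (x + 2)*(x^3 + 8*x^2 + 21*x + 18) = (x + 2)^2*(x^2 + 6*x + 9) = (x + 2)^2*(x + 3)*(x + 3)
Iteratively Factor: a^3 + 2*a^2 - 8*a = (a)*(a^2 + 2*a - 8) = a*(a - 2)*(a + 4)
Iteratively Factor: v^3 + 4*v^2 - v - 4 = (v - 1)*(v^2 + 5*v + 4) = (v - 1)*(v + 1)*(v + 4)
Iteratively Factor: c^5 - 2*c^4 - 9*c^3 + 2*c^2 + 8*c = (c - 4)*(c^4 + 2*c^3 - c^2 - 2*c) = (c - 4)*(c + 1)*(c^3 + c^2 - 2*c) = (c - 4)*(c - 1)*(c + 1)*(c^2 + 2*c) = (c - 4)*(c - 1)*(c + 1)*(c + 2)*(c)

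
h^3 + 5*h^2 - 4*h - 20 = (h - 2)*(h + 2)*(h + 5)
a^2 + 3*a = a*(a + 3)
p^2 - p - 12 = (p - 4)*(p + 3)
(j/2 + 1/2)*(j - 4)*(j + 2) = j^3/2 - j^2/2 - 5*j - 4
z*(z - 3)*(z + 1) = z^3 - 2*z^2 - 3*z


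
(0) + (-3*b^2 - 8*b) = -3*b^2 - 8*b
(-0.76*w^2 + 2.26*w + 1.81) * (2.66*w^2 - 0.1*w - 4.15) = -2.0216*w^4 + 6.0876*w^3 + 7.7426*w^2 - 9.56*w - 7.5115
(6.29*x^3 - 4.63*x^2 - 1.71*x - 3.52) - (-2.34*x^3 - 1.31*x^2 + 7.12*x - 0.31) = 8.63*x^3 - 3.32*x^2 - 8.83*x - 3.21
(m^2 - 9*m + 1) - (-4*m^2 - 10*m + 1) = 5*m^2 + m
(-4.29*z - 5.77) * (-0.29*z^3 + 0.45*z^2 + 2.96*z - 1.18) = 1.2441*z^4 - 0.2572*z^3 - 15.2949*z^2 - 12.017*z + 6.8086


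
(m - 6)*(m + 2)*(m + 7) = m^3 + 3*m^2 - 40*m - 84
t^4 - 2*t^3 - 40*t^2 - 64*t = t*(t - 8)*(t + 2)*(t + 4)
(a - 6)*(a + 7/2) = a^2 - 5*a/2 - 21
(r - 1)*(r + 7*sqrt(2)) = r^2 - r + 7*sqrt(2)*r - 7*sqrt(2)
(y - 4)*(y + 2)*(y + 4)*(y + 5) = y^4 + 7*y^3 - 6*y^2 - 112*y - 160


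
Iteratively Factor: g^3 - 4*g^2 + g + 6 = (g + 1)*(g^2 - 5*g + 6) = (g - 2)*(g + 1)*(g - 3)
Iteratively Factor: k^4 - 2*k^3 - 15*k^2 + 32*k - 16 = (k - 1)*(k^3 - k^2 - 16*k + 16) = (k - 1)*(k + 4)*(k^2 - 5*k + 4) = (k - 4)*(k - 1)*(k + 4)*(k - 1)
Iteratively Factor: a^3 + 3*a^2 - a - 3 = (a + 3)*(a^2 - 1) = (a - 1)*(a + 3)*(a + 1)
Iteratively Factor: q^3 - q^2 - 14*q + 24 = (q - 2)*(q^2 + q - 12) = (q - 3)*(q - 2)*(q + 4)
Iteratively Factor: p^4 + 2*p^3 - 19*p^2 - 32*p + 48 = (p + 3)*(p^3 - p^2 - 16*p + 16) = (p - 1)*(p + 3)*(p^2 - 16) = (p - 4)*(p - 1)*(p + 3)*(p + 4)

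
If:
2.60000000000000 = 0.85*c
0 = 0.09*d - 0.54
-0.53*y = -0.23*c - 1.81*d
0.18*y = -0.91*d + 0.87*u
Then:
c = 3.06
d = 6.00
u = 10.79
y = 21.82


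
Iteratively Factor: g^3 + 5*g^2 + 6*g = (g + 2)*(g^2 + 3*g) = g*(g + 2)*(g + 3)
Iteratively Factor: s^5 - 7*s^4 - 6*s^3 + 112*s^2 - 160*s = (s - 5)*(s^4 - 2*s^3 - 16*s^2 + 32*s) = s*(s - 5)*(s^3 - 2*s^2 - 16*s + 32) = s*(s - 5)*(s + 4)*(s^2 - 6*s + 8) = s*(s - 5)*(s - 4)*(s + 4)*(s - 2)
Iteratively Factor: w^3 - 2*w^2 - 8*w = (w - 4)*(w^2 + 2*w) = (w - 4)*(w + 2)*(w)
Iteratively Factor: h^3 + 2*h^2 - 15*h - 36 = (h + 3)*(h^2 - h - 12) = (h + 3)^2*(h - 4)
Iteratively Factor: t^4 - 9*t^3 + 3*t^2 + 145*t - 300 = (t + 4)*(t^3 - 13*t^2 + 55*t - 75) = (t - 5)*(t + 4)*(t^2 - 8*t + 15) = (t - 5)^2*(t + 4)*(t - 3)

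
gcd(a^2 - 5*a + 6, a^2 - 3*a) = a - 3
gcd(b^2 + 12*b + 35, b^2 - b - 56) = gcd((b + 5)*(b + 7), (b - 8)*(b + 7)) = b + 7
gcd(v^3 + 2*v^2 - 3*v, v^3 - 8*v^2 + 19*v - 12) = v - 1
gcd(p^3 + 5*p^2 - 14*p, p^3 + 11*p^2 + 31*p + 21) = p + 7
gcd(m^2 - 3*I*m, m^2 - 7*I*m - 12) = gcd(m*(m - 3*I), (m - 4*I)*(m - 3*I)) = m - 3*I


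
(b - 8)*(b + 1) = b^2 - 7*b - 8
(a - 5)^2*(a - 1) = a^3 - 11*a^2 + 35*a - 25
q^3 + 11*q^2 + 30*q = q*(q + 5)*(q + 6)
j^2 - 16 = (j - 4)*(j + 4)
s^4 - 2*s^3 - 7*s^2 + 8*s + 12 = (s - 3)*(s - 2)*(s + 1)*(s + 2)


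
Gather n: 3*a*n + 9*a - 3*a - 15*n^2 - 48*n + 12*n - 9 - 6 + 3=6*a - 15*n^2 + n*(3*a - 36) - 12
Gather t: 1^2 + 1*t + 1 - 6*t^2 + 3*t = -6*t^2 + 4*t + 2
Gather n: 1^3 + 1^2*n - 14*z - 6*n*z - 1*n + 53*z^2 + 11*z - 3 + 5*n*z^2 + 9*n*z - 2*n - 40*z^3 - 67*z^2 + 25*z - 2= n*(5*z^2 + 3*z - 2) - 40*z^3 - 14*z^2 + 22*z - 4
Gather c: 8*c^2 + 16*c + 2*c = 8*c^2 + 18*c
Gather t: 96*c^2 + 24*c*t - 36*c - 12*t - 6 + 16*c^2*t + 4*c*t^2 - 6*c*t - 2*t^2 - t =96*c^2 - 36*c + t^2*(4*c - 2) + t*(16*c^2 + 18*c - 13) - 6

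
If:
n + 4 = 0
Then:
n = -4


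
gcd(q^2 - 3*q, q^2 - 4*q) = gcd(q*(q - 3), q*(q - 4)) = q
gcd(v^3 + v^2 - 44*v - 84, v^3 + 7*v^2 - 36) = v + 6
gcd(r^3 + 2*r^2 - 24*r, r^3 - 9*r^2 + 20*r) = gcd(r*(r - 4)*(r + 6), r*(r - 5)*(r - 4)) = r^2 - 4*r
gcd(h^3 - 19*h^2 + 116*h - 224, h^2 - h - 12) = h - 4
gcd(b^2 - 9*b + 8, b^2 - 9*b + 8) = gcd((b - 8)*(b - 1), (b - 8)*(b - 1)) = b^2 - 9*b + 8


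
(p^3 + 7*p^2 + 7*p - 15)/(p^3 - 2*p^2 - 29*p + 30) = (p + 3)/(p - 6)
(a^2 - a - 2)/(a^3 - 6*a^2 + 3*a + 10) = 1/(a - 5)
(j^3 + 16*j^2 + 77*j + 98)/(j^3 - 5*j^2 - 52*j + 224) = (j^2 + 9*j + 14)/(j^2 - 12*j + 32)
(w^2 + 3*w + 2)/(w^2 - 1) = (w + 2)/(w - 1)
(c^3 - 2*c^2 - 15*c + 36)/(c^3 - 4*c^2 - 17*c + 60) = (c - 3)/(c - 5)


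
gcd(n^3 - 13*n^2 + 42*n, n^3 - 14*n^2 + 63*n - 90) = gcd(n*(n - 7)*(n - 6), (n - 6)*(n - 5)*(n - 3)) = n - 6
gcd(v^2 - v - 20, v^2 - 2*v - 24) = v + 4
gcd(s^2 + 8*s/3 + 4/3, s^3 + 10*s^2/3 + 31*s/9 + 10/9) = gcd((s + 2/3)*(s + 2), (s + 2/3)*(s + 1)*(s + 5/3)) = s + 2/3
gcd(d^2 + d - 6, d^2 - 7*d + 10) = d - 2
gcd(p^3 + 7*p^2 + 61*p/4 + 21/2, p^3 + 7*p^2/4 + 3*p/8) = p + 3/2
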